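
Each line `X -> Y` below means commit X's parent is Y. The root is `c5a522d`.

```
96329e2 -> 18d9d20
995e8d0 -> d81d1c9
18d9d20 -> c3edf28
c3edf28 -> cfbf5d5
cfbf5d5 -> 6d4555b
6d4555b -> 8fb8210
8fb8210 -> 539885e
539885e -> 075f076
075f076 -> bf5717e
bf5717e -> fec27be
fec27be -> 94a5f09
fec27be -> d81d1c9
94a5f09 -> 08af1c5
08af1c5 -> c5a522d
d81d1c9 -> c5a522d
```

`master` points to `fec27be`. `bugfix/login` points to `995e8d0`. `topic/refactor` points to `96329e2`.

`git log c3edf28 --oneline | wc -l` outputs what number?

Walking parent pointers from c3edf28: reachable set = {075f076, 08af1c5, 539885e, 6d4555b, 8fb8210, 94a5f09, bf5717e, c3edf28, c5a522d, cfbf5d5, d81d1c9, fec27be}.
That is 12 commits.

12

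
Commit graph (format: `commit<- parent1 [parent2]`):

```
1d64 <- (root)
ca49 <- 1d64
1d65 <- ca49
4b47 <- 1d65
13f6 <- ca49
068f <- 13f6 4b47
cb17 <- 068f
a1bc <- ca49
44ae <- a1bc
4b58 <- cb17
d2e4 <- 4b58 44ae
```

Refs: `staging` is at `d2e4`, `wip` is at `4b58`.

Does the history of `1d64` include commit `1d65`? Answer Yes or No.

Ancestors of 1d64: {1d64}.
1d65 is not in that set, so it is not an ancestor of 1d64.

No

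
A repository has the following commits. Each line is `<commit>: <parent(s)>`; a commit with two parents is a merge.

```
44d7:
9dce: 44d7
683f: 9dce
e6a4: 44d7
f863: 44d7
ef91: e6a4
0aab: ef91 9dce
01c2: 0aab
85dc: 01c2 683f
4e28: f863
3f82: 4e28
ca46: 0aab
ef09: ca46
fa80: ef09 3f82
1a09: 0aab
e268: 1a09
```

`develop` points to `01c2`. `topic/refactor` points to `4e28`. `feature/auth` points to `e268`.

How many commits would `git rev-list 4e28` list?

Walking parent pointers from 4e28: reachable set = {44d7, 4e28, f863}.
That is 3 commits.

3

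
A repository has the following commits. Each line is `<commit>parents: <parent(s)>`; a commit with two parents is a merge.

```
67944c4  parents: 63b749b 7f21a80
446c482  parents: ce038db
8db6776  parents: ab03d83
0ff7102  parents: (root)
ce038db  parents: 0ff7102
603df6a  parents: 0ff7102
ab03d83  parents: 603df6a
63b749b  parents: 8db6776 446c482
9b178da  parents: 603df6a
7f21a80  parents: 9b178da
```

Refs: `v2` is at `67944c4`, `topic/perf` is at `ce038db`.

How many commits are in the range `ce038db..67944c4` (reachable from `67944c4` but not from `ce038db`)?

8

Reachable from 67944c4: {0ff7102, 446c482, 603df6a, 63b749b, 67944c4, 7f21a80, 8db6776, 9b178da, ab03d83, ce038db}.
Reachable from ce038db: {0ff7102, ce038db}.
In 67944c4's history but not ce038db's: {446c482, 603df6a, 63b749b, 67944c4, 7f21a80, 8db6776, 9b178da, ab03d83} — 8 commits.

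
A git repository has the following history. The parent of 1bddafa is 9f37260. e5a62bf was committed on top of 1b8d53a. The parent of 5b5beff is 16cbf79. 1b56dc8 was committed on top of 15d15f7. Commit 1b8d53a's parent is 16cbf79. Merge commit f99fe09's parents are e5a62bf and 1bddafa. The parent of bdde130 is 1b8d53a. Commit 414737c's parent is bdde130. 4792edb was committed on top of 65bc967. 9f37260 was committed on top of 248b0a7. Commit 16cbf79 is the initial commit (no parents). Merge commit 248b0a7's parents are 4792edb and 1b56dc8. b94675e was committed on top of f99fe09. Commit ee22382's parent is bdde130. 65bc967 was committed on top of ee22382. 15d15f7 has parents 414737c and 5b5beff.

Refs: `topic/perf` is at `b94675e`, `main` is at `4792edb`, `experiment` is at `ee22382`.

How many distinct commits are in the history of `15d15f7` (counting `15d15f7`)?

Walking parent pointers from 15d15f7: reachable set = {15d15f7, 16cbf79, 1b8d53a, 414737c, 5b5beff, bdde130}.
That is 6 commits.

6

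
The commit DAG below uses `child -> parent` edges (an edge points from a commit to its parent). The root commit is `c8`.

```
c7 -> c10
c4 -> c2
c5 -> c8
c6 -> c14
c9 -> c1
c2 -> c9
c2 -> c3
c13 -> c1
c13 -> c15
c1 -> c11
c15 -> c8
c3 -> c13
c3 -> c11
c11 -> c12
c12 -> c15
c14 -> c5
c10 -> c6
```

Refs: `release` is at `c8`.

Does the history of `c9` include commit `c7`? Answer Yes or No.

Ancestors of c9: {c1, c11, c12, c15, c8, c9}.
c7 is not in that set, so it is not an ancestor of c9.

No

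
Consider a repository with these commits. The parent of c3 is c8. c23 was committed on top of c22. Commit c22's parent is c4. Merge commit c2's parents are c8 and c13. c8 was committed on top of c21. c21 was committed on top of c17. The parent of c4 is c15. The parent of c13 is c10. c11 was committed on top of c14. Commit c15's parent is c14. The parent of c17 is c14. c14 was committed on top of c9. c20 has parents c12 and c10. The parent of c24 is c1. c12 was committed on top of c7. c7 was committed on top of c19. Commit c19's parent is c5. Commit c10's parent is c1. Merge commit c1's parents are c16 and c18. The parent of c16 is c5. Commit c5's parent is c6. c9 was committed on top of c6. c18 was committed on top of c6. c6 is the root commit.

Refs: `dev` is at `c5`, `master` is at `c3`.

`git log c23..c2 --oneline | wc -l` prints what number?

Reachable from c2: {c1, c10, c13, c14, c16, c17, c18, c2, c21, c5, c6, c8, c9}.
Reachable from c23: {c14, c15, c22, c23, c4, c6, c9}.
In c2's history but not c23's: {c1, c10, c13, c16, c17, c18, c2, c21, c5, c8} — 10 commits.

10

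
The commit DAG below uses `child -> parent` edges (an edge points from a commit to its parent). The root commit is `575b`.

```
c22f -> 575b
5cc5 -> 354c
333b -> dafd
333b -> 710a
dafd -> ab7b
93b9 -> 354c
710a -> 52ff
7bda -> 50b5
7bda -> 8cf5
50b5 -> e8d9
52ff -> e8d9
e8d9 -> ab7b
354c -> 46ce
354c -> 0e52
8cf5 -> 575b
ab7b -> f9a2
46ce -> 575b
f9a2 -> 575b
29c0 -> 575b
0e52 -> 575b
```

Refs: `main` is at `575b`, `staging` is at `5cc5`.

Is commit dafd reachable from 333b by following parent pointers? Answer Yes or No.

Ancestors of 333b (commits reachable by following parents): {333b, 52ff, 575b, 710a, ab7b, dafd, e8d9, f9a2}.
dafd is in that set, so it is an ancestor of 333b.

Yes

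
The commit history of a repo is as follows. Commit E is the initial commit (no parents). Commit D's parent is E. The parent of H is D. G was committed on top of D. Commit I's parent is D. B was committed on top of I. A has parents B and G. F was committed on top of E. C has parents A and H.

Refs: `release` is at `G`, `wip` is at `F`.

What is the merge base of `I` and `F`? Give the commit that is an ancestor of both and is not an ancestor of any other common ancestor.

E

Ancestors of I: {D, E, I}.
Ancestors of F: {E, F}.
Common ancestors: {E}.
The only common ancestor is E, so it is the merge base.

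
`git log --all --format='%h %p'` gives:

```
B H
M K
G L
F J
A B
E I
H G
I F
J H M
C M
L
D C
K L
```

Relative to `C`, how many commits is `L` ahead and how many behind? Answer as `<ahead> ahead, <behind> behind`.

0 ahead, 3 behind

Reachable from L: {L}.
Reachable from C: {C, K, L, M}.
Only in L's history (ahead): {} — 0.
Only in C's history (behind): {C, K, M} — 3.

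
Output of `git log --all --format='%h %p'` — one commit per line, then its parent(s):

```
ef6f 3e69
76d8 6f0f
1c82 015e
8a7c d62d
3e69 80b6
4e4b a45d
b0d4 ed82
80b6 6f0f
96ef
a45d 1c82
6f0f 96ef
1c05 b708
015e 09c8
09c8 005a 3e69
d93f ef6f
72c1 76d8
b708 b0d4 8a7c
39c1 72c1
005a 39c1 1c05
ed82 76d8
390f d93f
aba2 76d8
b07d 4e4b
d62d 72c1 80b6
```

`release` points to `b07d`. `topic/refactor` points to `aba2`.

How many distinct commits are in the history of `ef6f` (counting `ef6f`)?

5

Walking parent pointers from ef6f: reachable set = {3e69, 6f0f, 80b6, 96ef, ef6f}.
That is 5 commits.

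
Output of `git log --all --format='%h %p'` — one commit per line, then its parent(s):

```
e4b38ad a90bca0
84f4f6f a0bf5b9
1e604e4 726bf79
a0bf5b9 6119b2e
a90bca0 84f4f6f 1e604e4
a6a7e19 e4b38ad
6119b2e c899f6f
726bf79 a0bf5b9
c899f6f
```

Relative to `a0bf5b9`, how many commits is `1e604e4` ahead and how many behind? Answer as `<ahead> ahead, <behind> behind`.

2 ahead, 0 behind

Reachable from 1e604e4: {1e604e4, 6119b2e, 726bf79, a0bf5b9, c899f6f}.
Reachable from a0bf5b9: {6119b2e, a0bf5b9, c899f6f}.
Only in 1e604e4's history (ahead): {1e604e4, 726bf79} — 2.
Only in a0bf5b9's history (behind): {} — 0.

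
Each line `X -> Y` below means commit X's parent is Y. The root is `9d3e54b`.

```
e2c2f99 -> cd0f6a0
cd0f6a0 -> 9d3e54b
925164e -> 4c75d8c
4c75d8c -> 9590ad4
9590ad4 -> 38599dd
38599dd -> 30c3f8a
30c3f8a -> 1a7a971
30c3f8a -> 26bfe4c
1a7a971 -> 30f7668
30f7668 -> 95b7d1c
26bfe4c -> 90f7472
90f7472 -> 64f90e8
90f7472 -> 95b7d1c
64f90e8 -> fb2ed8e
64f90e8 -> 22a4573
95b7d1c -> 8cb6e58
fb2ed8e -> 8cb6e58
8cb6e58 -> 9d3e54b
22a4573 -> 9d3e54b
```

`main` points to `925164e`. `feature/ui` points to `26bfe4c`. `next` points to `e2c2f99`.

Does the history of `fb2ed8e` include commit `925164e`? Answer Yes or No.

Ancestors of fb2ed8e: {8cb6e58, 9d3e54b, fb2ed8e}.
925164e is not in that set, so it is not an ancestor of fb2ed8e.

No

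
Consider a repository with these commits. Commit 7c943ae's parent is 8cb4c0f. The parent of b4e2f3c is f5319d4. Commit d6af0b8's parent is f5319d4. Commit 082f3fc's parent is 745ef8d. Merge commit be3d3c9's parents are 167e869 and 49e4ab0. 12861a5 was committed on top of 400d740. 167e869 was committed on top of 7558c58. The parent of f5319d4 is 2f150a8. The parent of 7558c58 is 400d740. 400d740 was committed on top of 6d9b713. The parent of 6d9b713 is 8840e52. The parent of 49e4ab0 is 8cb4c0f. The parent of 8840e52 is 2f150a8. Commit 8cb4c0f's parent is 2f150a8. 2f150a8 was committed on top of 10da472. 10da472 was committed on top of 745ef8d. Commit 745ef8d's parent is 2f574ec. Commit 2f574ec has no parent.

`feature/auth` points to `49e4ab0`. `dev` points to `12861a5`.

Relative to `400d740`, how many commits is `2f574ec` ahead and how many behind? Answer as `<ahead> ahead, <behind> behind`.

0 ahead, 6 behind

Reachable from 2f574ec: {2f574ec}.
Reachable from 400d740: {10da472, 2f150a8, 2f574ec, 400d740, 6d9b713, 745ef8d, 8840e52}.
Only in 2f574ec's history (ahead): {} — 0.
Only in 400d740's history (behind): {10da472, 2f150a8, 400d740, 6d9b713, 745ef8d, 8840e52} — 6.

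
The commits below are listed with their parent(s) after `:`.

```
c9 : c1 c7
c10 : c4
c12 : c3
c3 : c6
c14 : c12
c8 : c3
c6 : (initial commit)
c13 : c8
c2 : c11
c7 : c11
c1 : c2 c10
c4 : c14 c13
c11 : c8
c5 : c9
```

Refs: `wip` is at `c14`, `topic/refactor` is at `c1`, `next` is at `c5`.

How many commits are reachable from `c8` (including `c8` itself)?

Walking parent pointers from c8: reachable set = {c3, c6, c8}.
That is 3 commits.

3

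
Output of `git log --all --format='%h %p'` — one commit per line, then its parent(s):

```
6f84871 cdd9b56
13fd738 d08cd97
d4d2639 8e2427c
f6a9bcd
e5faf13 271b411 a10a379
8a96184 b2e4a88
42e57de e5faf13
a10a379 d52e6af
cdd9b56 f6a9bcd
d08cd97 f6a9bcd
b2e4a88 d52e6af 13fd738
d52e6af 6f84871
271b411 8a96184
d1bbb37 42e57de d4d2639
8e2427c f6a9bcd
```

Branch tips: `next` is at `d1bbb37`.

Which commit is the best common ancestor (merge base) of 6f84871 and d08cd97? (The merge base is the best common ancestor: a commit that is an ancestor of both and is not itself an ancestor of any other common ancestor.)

f6a9bcd

Ancestors of 6f84871: {6f84871, cdd9b56, f6a9bcd}.
Ancestors of d08cd97: {d08cd97, f6a9bcd}.
Common ancestors: {f6a9bcd}.
The only common ancestor is f6a9bcd, so it is the merge base.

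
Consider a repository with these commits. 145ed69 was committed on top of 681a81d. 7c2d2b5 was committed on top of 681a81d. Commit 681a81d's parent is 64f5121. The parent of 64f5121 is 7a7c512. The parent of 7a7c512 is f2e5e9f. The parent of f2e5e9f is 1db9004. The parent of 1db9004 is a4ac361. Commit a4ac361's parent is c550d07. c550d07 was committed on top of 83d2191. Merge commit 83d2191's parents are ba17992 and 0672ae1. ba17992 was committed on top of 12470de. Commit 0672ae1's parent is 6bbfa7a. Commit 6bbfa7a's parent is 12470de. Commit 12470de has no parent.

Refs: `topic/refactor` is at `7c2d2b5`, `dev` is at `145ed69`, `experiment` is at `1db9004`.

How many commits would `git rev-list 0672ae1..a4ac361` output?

4

Reachable from a4ac361: {0672ae1, 12470de, 6bbfa7a, 83d2191, a4ac361, ba17992, c550d07}.
Reachable from 0672ae1: {0672ae1, 12470de, 6bbfa7a}.
In a4ac361's history but not 0672ae1's: {83d2191, a4ac361, ba17992, c550d07} — 4 commits.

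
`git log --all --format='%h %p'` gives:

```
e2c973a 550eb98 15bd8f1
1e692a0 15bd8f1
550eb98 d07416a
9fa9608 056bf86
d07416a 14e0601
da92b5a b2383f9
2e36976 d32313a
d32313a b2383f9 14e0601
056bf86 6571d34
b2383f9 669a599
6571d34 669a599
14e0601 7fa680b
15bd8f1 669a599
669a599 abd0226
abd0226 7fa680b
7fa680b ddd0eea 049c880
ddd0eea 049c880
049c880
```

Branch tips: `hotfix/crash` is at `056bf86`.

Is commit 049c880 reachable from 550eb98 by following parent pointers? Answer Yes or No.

Ancestors of 550eb98 (commits reachable by following parents): {049c880, 14e0601, 550eb98, 7fa680b, d07416a, ddd0eea}.
049c880 is in that set, so it is an ancestor of 550eb98.

Yes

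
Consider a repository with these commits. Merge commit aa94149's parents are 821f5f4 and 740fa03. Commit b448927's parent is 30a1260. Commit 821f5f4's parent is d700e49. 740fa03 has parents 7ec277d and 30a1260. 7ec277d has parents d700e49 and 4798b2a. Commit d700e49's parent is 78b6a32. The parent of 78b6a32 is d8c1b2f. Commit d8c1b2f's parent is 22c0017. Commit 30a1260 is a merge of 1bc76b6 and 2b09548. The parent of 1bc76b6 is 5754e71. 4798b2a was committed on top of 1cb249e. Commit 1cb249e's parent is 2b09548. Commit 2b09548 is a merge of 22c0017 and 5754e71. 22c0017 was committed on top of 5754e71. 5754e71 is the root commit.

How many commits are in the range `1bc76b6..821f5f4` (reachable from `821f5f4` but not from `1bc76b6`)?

Reachable from 821f5f4: {22c0017, 5754e71, 78b6a32, 821f5f4, d700e49, d8c1b2f}.
Reachable from 1bc76b6: {1bc76b6, 5754e71}.
In 821f5f4's history but not 1bc76b6's: {22c0017, 78b6a32, 821f5f4, d700e49, d8c1b2f} — 5 commits.

5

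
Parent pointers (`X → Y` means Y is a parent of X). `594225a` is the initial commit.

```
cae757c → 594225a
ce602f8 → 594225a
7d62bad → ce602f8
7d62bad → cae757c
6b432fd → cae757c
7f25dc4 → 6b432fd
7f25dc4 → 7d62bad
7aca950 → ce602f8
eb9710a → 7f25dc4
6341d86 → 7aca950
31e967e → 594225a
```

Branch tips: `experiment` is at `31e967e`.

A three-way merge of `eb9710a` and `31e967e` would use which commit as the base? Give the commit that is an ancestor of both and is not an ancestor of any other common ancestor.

Ancestors of eb9710a: {594225a, 6b432fd, 7d62bad, 7f25dc4, cae757c, ce602f8, eb9710a}.
Ancestors of 31e967e: {31e967e, 594225a}.
Common ancestors: {594225a}.
The only common ancestor is 594225a, so it is the merge base.

594225a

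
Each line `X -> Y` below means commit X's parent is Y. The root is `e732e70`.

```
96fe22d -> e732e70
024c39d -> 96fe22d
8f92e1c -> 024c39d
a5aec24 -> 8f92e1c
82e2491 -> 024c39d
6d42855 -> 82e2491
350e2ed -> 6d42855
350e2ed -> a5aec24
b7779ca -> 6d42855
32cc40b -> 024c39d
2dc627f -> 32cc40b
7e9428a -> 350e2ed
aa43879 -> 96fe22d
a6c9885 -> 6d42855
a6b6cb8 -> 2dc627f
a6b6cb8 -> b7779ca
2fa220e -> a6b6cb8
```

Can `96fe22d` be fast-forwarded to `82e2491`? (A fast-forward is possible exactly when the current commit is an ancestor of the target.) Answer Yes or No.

Yes

A fast-forward from 96fe22d to 82e2491 is possible iff 96fe22d is an ancestor of 82e2491.
Ancestors of 82e2491: {024c39d, 82e2491, 96fe22d, e732e70}.
96fe22d is among them, so fast-forward is possible.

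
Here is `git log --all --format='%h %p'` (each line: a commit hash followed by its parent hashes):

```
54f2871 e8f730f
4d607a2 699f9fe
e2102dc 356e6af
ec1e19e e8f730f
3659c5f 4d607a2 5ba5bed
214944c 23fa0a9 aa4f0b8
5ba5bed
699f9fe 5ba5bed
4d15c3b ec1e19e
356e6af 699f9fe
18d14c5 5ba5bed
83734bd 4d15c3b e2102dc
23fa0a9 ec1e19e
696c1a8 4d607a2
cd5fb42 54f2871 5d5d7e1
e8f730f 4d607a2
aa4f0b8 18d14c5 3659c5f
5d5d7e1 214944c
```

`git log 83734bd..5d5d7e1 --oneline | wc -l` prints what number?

6

Reachable from 5d5d7e1: {18d14c5, 214944c, 23fa0a9, 3659c5f, 4d607a2, 5ba5bed, 5d5d7e1, 699f9fe, aa4f0b8, e8f730f, ec1e19e}.
Reachable from 83734bd: {356e6af, 4d15c3b, 4d607a2, 5ba5bed, 699f9fe, 83734bd, e2102dc, e8f730f, ec1e19e}.
In 5d5d7e1's history but not 83734bd's: {18d14c5, 214944c, 23fa0a9, 3659c5f, 5d5d7e1, aa4f0b8} — 6 commits.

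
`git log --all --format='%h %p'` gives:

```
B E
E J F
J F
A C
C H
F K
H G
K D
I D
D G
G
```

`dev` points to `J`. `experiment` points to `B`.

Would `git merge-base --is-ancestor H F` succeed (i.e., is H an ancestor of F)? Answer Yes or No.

No

Ancestors of F: {D, F, G, K}.
H is not in that set, so it is not an ancestor of F.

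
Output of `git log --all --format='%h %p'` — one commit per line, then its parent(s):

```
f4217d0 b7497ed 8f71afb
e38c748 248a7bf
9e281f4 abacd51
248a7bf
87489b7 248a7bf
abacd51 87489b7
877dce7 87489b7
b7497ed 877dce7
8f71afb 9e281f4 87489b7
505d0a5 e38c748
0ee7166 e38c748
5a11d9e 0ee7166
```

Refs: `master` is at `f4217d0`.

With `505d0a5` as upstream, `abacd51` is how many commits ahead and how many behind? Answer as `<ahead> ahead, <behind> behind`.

Reachable from abacd51: {248a7bf, 87489b7, abacd51}.
Reachable from 505d0a5: {248a7bf, 505d0a5, e38c748}.
Only in abacd51's history (ahead): {87489b7, abacd51} — 2.
Only in 505d0a5's history (behind): {505d0a5, e38c748} — 2.

2 ahead, 2 behind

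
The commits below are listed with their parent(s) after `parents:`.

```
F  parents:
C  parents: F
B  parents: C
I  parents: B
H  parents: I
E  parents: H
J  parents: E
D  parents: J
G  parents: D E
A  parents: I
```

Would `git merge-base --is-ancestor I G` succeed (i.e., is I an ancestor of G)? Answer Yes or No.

Ancestors of G (commits reachable by following parents): {B, C, D, E, F, G, H, I, J}.
I is in that set, so it is an ancestor of G.

Yes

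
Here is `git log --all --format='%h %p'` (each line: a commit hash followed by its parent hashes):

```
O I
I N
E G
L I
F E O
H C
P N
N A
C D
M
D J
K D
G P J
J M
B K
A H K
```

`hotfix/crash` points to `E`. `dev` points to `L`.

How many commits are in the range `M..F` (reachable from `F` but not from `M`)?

13

Reachable from F: {A, C, D, E, F, G, H, I, J, K, M, N, O, P}.
Reachable from M: {M}.
In F's history but not M's: {A, C, D, E, F, G, H, I, J, K, N, O, P} — 13 commits.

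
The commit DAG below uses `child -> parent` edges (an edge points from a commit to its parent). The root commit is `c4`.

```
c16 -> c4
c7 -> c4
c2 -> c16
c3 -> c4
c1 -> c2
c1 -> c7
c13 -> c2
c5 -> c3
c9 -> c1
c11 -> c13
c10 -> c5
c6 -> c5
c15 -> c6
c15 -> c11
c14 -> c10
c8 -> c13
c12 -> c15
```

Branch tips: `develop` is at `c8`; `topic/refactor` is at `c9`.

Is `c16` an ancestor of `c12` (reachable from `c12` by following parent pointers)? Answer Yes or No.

Yes

Ancestors of c12 (commits reachable by following parents): {c11, c12, c13, c15, c16, c2, c3, c4, c5, c6}.
c16 is in that set, so it is an ancestor of c12.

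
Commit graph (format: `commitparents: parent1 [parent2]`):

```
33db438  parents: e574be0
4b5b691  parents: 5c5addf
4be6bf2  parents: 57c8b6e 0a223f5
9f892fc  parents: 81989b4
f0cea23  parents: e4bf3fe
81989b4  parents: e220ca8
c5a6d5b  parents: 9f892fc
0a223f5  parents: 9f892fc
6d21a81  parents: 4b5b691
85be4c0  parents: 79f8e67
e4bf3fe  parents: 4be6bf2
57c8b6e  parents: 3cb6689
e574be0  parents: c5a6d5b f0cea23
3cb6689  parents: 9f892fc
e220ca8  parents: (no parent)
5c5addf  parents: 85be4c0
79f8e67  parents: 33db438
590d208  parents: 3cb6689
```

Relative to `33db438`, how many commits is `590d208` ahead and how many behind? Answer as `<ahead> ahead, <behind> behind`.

Reachable from 590d208: {3cb6689, 590d208, 81989b4, 9f892fc, e220ca8}.
Reachable from 33db438: {0a223f5, 33db438, 3cb6689, 4be6bf2, 57c8b6e, 81989b4, 9f892fc, c5a6d5b, e220ca8, e4bf3fe, e574be0, f0cea23}.
Only in 590d208's history (ahead): {590d208} — 1.
Only in 33db438's history (behind): {0a223f5, 33db438, 4be6bf2, 57c8b6e, c5a6d5b, e4bf3fe, e574be0, f0cea23} — 8.

1 ahead, 8 behind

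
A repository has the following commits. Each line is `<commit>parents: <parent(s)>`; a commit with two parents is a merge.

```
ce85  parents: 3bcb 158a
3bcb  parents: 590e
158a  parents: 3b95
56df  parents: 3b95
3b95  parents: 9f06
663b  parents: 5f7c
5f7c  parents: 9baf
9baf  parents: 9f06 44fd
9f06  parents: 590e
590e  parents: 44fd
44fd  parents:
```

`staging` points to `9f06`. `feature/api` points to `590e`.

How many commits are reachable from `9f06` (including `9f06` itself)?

3

Walking parent pointers from 9f06: reachable set = {44fd, 590e, 9f06}.
That is 3 commits.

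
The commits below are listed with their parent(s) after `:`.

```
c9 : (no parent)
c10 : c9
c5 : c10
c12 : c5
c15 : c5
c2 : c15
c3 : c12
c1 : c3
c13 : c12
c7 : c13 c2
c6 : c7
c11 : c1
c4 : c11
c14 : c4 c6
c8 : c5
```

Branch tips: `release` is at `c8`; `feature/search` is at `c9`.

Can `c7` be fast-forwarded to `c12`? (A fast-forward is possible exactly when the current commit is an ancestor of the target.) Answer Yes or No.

A fast-forward from c7 to c12 is possible iff c7 is an ancestor of c12.
Ancestors of c12: {c10, c12, c5, c9}.
c7 is not among them, so fast-forward is not possible.

No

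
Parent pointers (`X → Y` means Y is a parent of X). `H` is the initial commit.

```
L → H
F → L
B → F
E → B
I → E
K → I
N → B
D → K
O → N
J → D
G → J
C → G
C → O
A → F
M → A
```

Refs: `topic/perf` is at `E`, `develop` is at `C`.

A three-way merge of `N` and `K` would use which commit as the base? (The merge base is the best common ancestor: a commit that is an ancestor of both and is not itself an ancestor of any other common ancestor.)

B

Ancestors of N: {B, F, H, L, N}.
Ancestors of K: {B, E, F, H, I, K, L}.
Common ancestors: {B, F, H, L}.
Among these, B is not an ancestor of any other common ancestor — it is the merge base.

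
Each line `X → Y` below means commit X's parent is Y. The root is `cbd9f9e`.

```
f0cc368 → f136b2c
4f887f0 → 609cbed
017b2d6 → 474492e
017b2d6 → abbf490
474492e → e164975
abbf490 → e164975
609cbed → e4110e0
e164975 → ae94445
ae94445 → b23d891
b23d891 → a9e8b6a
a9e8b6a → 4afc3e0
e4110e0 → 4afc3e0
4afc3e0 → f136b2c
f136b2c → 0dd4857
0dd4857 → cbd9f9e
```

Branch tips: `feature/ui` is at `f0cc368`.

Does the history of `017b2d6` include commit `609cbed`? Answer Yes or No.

Ancestors of 017b2d6: {017b2d6, 0dd4857, 474492e, 4afc3e0, a9e8b6a, abbf490, ae94445, b23d891, cbd9f9e, e164975, f136b2c}.
609cbed is not in that set, so it is not an ancestor of 017b2d6.

No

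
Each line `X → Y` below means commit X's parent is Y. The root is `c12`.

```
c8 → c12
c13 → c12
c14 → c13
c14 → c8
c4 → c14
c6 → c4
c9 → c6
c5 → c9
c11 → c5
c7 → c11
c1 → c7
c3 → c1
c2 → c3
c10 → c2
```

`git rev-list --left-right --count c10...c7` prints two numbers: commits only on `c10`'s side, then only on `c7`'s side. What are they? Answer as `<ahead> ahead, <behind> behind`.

Reachable from c10: {c1, c10, c11, c12, c13, c14, c2, c3, c4, c5, c6, c7, c8, c9}.
Reachable from c7: {c11, c12, c13, c14, c4, c5, c6, c7, c8, c9}.
Only in c10's history (ahead): {c1, c10, c2, c3} — 4.
Only in c7's history (behind): {} — 0.

4 ahead, 0 behind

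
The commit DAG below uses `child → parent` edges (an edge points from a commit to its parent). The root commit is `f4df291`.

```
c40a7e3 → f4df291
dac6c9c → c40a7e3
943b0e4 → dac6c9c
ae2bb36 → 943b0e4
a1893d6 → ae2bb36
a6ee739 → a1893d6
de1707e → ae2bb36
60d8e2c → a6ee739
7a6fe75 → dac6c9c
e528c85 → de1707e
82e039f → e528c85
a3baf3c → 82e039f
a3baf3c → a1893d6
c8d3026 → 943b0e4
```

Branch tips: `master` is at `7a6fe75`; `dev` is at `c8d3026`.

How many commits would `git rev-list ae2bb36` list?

Walking parent pointers from ae2bb36: reachable set = {943b0e4, ae2bb36, c40a7e3, dac6c9c, f4df291}.
That is 5 commits.

5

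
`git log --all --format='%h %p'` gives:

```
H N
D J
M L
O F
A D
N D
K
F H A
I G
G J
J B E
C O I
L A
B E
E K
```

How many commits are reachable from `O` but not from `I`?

6

Reachable from O: {A, B, D, E, F, H, J, K, N, O}.
Reachable from I: {B, E, G, I, J, K}.
In O's history but not I's: {A, D, F, H, N, O} — 6 commits.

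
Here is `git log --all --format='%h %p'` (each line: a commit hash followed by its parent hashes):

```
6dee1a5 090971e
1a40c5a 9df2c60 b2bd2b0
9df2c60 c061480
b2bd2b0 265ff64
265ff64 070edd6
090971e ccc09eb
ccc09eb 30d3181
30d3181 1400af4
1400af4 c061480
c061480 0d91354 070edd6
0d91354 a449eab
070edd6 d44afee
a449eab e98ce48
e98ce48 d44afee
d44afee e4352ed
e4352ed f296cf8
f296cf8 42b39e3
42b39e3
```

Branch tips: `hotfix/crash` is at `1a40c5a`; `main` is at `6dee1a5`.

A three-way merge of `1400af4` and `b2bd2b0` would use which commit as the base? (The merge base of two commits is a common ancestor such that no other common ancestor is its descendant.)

070edd6

Ancestors of 1400af4: {070edd6, 0d91354, 1400af4, 42b39e3, a449eab, c061480, d44afee, e4352ed, e98ce48, f296cf8}.
Ancestors of b2bd2b0: {070edd6, 265ff64, 42b39e3, b2bd2b0, d44afee, e4352ed, f296cf8}.
Common ancestors: {070edd6, 42b39e3, d44afee, e4352ed, f296cf8}.
Among these, 070edd6 is not an ancestor of any other common ancestor — it is the merge base.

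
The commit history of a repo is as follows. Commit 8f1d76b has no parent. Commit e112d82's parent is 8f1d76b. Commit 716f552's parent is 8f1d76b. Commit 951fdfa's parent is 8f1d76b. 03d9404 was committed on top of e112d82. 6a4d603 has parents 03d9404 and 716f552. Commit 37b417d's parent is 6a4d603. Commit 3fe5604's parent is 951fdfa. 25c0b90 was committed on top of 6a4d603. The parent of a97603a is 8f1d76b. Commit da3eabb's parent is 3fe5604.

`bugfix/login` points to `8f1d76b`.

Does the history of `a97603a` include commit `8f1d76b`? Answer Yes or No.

Ancestors of a97603a (commits reachable by following parents): {8f1d76b, a97603a}.
8f1d76b is in that set, so it is an ancestor of a97603a.

Yes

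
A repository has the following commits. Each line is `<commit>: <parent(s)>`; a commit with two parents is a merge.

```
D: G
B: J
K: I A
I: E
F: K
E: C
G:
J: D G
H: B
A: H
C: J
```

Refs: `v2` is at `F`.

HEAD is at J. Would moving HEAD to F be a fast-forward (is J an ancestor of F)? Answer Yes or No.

Yes

A fast-forward from J to F is possible iff J is an ancestor of F.
Ancestors of F: {A, B, C, D, E, F, G, H, I, J, K}.
J is among them, so fast-forward is possible.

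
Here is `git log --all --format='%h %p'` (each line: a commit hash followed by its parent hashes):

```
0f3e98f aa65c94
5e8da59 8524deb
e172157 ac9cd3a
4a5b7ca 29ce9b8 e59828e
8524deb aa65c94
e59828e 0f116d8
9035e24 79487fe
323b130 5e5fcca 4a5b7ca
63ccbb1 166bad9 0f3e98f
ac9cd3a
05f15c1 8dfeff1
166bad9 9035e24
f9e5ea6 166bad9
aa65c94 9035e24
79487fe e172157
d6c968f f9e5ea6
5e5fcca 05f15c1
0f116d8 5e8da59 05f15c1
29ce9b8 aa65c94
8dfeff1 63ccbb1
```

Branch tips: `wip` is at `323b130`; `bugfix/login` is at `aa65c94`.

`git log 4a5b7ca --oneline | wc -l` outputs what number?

16

Walking parent pointers from 4a5b7ca: reachable set = {05f15c1, 0f116d8, 0f3e98f, 166bad9, 29ce9b8, 4a5b7ca, 5e8da59, 63ccbb1, 79487fe, 8524deb, 8dfeff1, 9035e24, aa65c94, ac9cd3a, e172157, e59828e}.
That is 16 commits.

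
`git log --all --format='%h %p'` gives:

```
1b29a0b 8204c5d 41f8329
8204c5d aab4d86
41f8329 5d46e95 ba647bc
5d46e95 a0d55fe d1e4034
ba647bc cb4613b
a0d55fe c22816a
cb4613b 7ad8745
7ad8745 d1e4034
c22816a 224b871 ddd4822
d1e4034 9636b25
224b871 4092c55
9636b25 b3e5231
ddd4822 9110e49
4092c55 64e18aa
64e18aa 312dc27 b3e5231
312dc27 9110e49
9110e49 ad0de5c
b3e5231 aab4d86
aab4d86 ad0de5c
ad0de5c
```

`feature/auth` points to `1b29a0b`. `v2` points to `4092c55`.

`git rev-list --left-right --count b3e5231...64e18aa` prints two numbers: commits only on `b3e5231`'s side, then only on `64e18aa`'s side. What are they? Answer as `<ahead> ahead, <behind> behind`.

0 ahead, 3 behind

Reachable from b3e5231: {aab4d86, ad0de5c, b3e5231}.
Reachable from 64e18aa: {312dc27, 64e18aa, 9110e49, aab4d86, ad0de5c, b3e5231}.
Only in b3e5231's history (ahead): {} — 0.
Only in 64e18aa's history (behind): {312dc27, 64e18aa, 9110e49} — 3.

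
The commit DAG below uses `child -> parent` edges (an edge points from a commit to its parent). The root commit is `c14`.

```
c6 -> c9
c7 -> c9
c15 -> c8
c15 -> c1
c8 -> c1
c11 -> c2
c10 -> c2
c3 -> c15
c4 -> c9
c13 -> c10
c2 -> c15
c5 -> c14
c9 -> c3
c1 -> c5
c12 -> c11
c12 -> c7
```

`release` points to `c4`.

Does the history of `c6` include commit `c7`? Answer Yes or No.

No

Ancestors of c6: {c1, c14, c15, c3, c5, c6, c8, c9}.
c7 is not in that set, so it is not an ancestor of c6.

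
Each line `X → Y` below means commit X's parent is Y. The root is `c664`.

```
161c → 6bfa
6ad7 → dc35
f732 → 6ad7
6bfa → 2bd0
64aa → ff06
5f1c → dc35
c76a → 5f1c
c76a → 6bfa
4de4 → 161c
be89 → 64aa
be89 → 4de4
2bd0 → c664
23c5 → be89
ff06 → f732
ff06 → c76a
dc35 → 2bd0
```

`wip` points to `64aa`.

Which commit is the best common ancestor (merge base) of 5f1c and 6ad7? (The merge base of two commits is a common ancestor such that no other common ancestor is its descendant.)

dc35

Ancestors of 5f1c: {2bd0, 5f1c, c664, dc35}.
Ancestors of 6ad7: {2bd0, 6ad7, c664, dc35}.
Common ancestors: {2bd0, c664, dc35}.
Among these, dc35 is not an ancestor of any other common ancestor — it is the merge base.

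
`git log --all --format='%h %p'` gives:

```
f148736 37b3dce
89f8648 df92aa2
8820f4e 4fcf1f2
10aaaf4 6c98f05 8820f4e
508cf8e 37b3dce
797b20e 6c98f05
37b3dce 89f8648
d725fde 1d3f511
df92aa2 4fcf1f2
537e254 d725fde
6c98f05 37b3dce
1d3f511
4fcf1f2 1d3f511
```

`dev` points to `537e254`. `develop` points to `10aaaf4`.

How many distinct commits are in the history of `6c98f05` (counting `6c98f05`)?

Walking parent pointers from 6c98f05: reachable set = {1d3f511, 37b3dce, 4fcf1f2, 6c98f05, 89f8648, df92aa2}.
That is 6 commits.

6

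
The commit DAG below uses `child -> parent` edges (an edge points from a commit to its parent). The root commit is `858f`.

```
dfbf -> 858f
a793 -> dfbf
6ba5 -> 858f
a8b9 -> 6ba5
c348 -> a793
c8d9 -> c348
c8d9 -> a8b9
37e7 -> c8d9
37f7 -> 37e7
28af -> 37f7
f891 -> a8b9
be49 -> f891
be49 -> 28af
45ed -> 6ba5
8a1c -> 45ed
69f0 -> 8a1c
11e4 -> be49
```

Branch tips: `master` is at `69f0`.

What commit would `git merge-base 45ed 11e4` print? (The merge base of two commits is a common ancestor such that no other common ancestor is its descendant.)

Ancestors of 45ed: {45ed, 6ba5, 858f}.
Ancestors of 11e4: {11e4, 28af, 37e7, 37f7, 6ba5, 858f, a793, a8b9, be49, c348, c8d9, dfbf, f891}.
Common ancestors: {6ba5, 858f}.
Among these, 6ba5 is not an ancestor of any other common ancestor — it is the merge base.

6ba5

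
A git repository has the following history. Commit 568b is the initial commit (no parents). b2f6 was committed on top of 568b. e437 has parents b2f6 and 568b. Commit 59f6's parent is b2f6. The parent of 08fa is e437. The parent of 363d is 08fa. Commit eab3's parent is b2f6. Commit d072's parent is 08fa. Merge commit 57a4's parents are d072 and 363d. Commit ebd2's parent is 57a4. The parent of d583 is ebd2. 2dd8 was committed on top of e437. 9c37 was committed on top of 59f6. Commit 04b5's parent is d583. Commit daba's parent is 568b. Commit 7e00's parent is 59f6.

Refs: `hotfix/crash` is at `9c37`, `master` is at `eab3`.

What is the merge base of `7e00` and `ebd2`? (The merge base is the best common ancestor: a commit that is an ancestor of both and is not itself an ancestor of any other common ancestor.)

b2f6

Ancestors of 7e00: {568b, 59f6, 7e00, b2f6}.
Ancestors of ebd2: {08fa, 363d, 568b, 57a4, b2f6, d072, e437, ebd2}.
Common ancestors: {568b, b2f6}.
Among these, b2f6 is not an ancestor of any other common ancestor — it is the merge base.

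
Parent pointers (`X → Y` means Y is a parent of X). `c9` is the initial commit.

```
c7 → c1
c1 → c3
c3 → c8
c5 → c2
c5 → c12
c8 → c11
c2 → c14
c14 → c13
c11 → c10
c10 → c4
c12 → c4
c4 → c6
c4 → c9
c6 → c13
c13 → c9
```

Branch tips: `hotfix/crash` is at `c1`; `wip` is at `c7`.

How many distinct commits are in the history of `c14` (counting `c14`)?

3

Walking parent pointers from c14: reachable set = {c13, c14, c9}.
That is 3 commits.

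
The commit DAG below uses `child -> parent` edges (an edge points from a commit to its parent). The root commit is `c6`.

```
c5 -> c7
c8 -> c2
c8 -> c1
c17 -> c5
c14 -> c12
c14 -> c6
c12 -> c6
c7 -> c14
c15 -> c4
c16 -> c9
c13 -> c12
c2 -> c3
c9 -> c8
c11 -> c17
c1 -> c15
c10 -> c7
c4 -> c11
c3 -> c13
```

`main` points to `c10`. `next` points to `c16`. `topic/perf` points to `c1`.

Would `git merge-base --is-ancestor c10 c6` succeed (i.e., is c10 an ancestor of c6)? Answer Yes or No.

No

Ancestors of c6: {c6}.
c10 is not in that set, so it is not an ancestor of c6.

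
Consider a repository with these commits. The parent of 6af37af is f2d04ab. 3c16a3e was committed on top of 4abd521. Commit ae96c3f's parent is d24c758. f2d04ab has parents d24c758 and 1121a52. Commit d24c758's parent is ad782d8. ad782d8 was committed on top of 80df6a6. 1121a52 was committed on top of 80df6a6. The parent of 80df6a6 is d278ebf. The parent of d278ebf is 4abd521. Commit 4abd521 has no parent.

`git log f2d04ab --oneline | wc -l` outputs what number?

7

Walking parent pointers from f2d04ab: reachable set = {1121a52, 4abd521, 80df6a6, ad782d8, d24c758, d278ebf, f2d04ab}.
That is 7 commits.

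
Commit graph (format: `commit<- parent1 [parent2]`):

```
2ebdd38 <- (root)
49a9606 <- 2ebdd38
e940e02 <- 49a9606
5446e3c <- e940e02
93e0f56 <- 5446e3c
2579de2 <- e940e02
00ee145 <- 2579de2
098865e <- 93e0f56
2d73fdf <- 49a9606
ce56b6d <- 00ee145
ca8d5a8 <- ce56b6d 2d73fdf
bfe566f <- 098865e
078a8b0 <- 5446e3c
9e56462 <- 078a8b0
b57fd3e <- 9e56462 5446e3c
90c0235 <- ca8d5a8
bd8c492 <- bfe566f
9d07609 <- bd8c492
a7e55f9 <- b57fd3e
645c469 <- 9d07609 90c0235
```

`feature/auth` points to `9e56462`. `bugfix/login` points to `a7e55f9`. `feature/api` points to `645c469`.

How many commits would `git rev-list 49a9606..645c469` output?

14

Reachable from 645c469: {00ee145, 098865e, 2579de2, 2d73fdf, 2ebdd38, 49a9606, 5446e3c, 645c469, 90c0235, 93e0f56, 9d07609, bd8c492, bfe566f, ca8d5a8, ce56b6d, e940e02}.
Reachable from 49a9606: {2ebdd38, 49a9606}.
In 645c469's history but not 49a9606's: {00ee145, 098865e, 2579de2, 2d73fdf, 5446e3c, 645c469, 90c0235, 93e0f56, 9d07609, bd8c492, bfe566f, ca8d5a8, ce56b6d, e940e02} — 14 commits.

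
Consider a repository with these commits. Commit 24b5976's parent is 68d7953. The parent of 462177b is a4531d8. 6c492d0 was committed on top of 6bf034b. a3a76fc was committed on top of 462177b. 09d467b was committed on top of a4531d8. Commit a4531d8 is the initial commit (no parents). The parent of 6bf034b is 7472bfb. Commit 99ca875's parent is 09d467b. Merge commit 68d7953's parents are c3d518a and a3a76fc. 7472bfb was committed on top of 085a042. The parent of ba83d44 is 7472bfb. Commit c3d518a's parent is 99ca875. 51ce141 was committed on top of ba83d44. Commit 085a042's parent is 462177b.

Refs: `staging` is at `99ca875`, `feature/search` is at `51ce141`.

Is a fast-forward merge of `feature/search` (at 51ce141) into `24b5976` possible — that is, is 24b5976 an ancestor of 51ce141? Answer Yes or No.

No

A fast-forward from 24b5976 to 51ce141 is possible iff 24b5976 is an ancestor of 51ce141.
Ancestors of 51ce141: {085a042, 462177b, 51ce141, 7472bfb, a4531d8, ba83d44}.
24b5976 is not among them, so fast-forward is not possible.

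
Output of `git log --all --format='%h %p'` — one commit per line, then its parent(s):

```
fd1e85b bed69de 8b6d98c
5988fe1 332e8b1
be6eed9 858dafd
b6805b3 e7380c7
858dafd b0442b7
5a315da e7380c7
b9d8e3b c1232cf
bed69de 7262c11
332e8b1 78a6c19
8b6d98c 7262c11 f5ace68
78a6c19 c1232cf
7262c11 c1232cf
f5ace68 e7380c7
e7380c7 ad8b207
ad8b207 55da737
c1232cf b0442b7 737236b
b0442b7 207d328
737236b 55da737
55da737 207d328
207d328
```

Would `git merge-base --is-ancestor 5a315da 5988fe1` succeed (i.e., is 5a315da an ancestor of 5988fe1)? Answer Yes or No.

No

Ancestors of 5988fe1: {207d328, 332e8b1, 55da737, 5988fe1, 737236b, 78a6c19, b0442b7, c1232cf}.
5a315da is not in that set, so it is not an ancestor of 5988fe1.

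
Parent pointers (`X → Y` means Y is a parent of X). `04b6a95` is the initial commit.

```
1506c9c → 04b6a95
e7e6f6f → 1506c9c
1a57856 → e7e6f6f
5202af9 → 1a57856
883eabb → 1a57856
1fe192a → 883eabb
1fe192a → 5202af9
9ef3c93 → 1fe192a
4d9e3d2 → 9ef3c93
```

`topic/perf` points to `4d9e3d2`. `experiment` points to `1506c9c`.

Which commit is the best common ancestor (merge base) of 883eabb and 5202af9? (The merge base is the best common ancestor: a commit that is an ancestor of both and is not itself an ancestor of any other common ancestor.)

Ancestors of 883eabb: {04b6a95, 1506c9c, 1a57856, 883eabb, e7e6f6f}.
Ancestors of 5202af9: {04b6a95, 1506c9c, 1a57856, 5202af9, e7e6f6f}.
Common ancestors: {04b6a95, 1506c9c, 1a57856, e7e6f6f}.
Among these, 1a57856 is not an ancestor of any other common ancestor — it is the merge base.

1a57856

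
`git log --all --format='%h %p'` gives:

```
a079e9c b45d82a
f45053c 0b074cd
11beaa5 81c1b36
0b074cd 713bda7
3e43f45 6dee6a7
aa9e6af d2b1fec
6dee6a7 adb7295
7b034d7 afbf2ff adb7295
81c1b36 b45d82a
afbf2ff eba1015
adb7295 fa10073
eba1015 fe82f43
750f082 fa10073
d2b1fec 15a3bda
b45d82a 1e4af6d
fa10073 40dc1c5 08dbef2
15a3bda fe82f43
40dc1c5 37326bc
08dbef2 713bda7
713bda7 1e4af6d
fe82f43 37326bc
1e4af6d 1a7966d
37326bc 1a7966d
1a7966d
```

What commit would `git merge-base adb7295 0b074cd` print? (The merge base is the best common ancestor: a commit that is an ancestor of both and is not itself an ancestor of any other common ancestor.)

713bda7

Ancestors of adb7295: {08dbef2, 1a7966d, 1e4af6d, 37326bc, 40dc1c5, 713bda7, adb7295, fa10073}.
Ancestors of 0b074cd: {0b074cd, 1a7966d, 1e4af6d, 713bda7}.
Common ancestors: {1a7966d, 1e4af6d, 713bda7}.
Among these, 713bda7 is not an ancestor of any other common ancestor — it is the merge base.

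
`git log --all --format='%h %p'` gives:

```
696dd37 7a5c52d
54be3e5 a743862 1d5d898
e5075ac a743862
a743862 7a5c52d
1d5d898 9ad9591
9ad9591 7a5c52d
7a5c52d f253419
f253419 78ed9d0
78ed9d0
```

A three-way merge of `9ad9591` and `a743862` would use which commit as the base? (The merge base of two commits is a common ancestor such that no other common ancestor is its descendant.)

7a5c52d

Ancestors of 9ad9591: {78ed9d0, 7a5c52d, 9ad9591, f253419}.
Ancestors of a743862: {78ed9d0, 7a5c52d, a743862, f253419}.
Common ancestors: {78ed9d0, 7a5c52d, f253419}.
Among these, 7a5c52d is not an ancestor of any other common ancestor — it is the merge base.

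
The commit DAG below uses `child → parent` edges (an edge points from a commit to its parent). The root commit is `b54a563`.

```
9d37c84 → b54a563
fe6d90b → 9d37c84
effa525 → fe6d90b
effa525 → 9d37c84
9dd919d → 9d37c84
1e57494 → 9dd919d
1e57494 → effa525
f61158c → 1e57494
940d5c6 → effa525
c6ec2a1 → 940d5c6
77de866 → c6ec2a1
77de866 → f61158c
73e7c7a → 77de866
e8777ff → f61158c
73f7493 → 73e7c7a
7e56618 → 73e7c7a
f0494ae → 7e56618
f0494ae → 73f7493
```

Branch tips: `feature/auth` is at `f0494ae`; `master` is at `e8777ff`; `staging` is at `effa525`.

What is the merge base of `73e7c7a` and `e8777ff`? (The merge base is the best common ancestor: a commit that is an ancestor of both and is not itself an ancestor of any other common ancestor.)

Ancestors of 73e7c7a: {1e57494, 73e7c7a, 77de866, 940d5c6, 9d37c84, 9dd919d, b54a563, c6ec2a1, effa525, f61158c, fe6d90b}.
Ancestors of e8777ff: {1e57494, 9d37c84, 9dd919d, b54a563, e8777ff, effa525, f61158c, fe6d90b}.
Common ancestors: {1e57494, 9d37c84, 9dd919d, b54a563, effa525, f61158c, fe6d90b}.
Among these, f61158c is not an ancestor of any other common ancestor — it is the merge base.

f61158c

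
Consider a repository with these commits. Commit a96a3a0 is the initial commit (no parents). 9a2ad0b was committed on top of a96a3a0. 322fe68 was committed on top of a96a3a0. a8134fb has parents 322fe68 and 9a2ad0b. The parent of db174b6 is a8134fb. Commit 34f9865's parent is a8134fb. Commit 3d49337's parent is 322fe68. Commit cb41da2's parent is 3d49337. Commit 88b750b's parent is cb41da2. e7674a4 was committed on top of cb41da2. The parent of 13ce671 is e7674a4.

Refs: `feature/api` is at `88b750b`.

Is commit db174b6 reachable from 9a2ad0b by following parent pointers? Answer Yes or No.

No

Ancestors of 9a2ad0b: {9a2ad0b, a96a3a0}.
db174b6 is not in that set, so it is not an ancestor of 9a2ad0b.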